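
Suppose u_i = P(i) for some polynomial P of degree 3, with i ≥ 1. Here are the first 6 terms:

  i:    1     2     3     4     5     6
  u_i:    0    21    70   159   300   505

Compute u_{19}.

14454

1st diffs: 21, 49, 89, 141, 205.
2nd diffs: 28, 40, 52, 64.
3rd diffs: 12, 12, 12 (constant).
Newton forward-difference form: u_i = 21·C(i-1,1) + 28·C(i-1,2) + 12·C(i-1,3).
At i = 19: i-1 = 18, so u_{19} = 378 + 4284 + 9792 = 14454.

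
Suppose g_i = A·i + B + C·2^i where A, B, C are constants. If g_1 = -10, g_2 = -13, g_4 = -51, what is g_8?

Plug in i = 1, 2, 4: A + B + 2C = -10; 2A + B + 4C = -13; 4A + B + 16C = -51.
Subtracting the first from the second: A + 2C = -3.
Subtracting the second from the third: 2A + 12C = -38.
Solving: C = -4, A = 5, then B = -7.
Therefore g_8 = 40 + (-7) + (-4)·256 = -991.

-991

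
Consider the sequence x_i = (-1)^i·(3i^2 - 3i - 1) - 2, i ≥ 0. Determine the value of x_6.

(-1)^6 = 1; 3i^2 - 3i - 1 at i=6 is 89; so x_6 = 87.

87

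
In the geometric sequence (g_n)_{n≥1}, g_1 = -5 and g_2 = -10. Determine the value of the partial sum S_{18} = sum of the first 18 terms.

-1310715

Common ratio r = 2.
g_n = (-5)·2^(n-1).
S = (-5)·(2^18 - 1)/(2 - 1) = (-5)·(262144 - 1)/(1) = -1310715.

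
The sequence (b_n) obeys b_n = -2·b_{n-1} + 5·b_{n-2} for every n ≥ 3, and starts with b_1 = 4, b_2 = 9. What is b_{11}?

-155718

Compute successive terms:
b_3 = 2; b_4 = 41; b_5 = -72; b_6 = 349; b_7 = -1058; b_8 = 3861; b_9 = -13012; b_{10} = 45329; b_{11} = -155718.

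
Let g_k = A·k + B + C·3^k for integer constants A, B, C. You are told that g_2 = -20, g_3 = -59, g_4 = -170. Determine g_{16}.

-86093486

Write the equations: 2A + B + 9C = -20; 3A + B + 27C = -59; 4A + B + 81C = -170.
Subtracting the first from the second: A + 18C = -39.
Subtracting the second from the third: A + 54C = -111.
Solving: C = -2, A = -3, then B = 4.
So g_k = -3·k + 4 + (-2)·3^k; at k=16 this is -86093486.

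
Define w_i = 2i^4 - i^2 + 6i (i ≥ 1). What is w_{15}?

101115

w_{15} = 2·15^4 - 1·15^2 + 6·15 = 101115.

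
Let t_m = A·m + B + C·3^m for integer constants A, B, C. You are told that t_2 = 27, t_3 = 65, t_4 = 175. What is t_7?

The three given values yield: 2A + B + 9C = 27; 3A + B + 27C = 65; 4A + B + 81C = 175.
Subtracting the first from the second: A + 18C = 38.
Subtracting the second from the third: A + 54C = 110.
Solving: C = 2, A = 2, then B = 5.
Therefore t_7 = 14 + 5 + 2·2187 = 4393.

4393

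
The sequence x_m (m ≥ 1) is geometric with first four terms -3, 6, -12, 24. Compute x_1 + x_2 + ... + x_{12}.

Common ratio r = -2.
x_m = (-3)·(-2)^(m-1).
S = (-3)·((-2)^12 - 1)/(-2 - 1) = (-3)·(4096 - 1)/(-3) = 4095.

4095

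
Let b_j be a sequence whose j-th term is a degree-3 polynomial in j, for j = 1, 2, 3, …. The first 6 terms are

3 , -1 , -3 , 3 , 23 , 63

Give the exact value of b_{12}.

1st diffs: -4, -2, 6, 20, 40.
2nd diffs: 2, 8, 14, 20.
3rd diffs: 6, 6, 6 (constant).
Newton forward-difference form: b_j = 3 + (-4)·C(j-1,1) + 2·C(j-1,2) + 6·C(j-1,3).
At j = 12: j-1 = 11, so b_{12} = 3 - 44 + 110 + 990 = 1059.

1059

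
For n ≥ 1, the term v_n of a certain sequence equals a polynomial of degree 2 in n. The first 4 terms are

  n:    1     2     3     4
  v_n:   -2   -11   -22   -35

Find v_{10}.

-155

1st diffs: -9, -11, -13.
2nd diffs: -2, -2 (constant).
Newton forward-difference form: v_n = -2 + (-9)·C(n-1,1) + (-2)·C(n-1,2).
At n = 10: n-1 = 9, so v_{10} = -2 - 81 - 72 = -155.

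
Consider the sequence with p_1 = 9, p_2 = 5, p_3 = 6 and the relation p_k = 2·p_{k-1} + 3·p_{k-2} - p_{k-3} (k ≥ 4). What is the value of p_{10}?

10430

p_4 = 18; p_5 = 49; p_6 = 146; p_7 = 421; p_8 = 1231; p_9 = 3579; p_{10} = 10430.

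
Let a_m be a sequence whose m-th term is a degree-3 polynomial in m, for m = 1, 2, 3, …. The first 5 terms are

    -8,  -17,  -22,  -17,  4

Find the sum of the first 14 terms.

6531

1st diffs: -9, -5, 5, 21.
2nd diffs: 4, 10, 16.
3rd diffs: 6, 6 (constant).
Newton forward-difference form: a_m = -8 + (-9)·C(m-1,1) + 4·C(m-1,2) + 6·C(m-1,3).
Continuing: …, 47, 118, 223, 368, …, a_{14} = 1903.
Summing m = 1..14 (14 terms) gives 6531.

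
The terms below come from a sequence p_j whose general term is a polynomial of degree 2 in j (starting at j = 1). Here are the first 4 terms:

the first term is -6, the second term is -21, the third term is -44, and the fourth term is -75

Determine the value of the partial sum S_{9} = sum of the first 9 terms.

1st diffs: -15, -23, -31.
2nd diffs: -8, -8 (constant).
Newton forward-difference form: p_j = -6 + (-15)·C(j-1,1) + (-8)·C(j-1,2).
Continuing: …, -114, -161, -216, -279, …, p_9 = -350.
Summing j = 1..9 (9 terms) gives -1266.

-1266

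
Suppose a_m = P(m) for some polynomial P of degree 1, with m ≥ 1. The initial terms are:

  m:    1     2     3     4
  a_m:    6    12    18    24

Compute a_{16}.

96

1st diffs: 6, 6, 6 (constant).
So a_m = 6m.
Evaluating at m = 16 gives a_{16} = 96.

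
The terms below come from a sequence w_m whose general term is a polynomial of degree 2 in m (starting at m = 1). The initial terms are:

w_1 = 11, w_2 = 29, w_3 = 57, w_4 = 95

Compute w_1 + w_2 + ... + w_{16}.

1st diffs: 18, 28, 38.
2nd diffs: 10, 10 (constant).
Newton forward-difference form: w_m = 11 + 18·C(m-1,1) + 10·C(m-1,2).
Continuing: …, 143, 201, 269, 347, …, w_{16} = 1331.
Summing m = 1..16 (16 terms) gives 7936.

7936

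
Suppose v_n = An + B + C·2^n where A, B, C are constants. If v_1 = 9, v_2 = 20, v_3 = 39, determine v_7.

The three given values yield: A + B + 2C = 9; 2A + B + 4C = 20; 3A + B + 8C = 39.
Subtracting the first from the second: A + 2C = 11.
Subtracting the second from the third: A + 4C = 19.
Solving: C = 4, A = 3, then B = -2.
Therefore v_7 = 21 + (-2) + 4·128 = 531.

531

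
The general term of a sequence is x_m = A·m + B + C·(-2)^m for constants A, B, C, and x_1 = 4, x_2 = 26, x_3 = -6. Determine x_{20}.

Write the equations: A + B - 2C = 4; 2A + B + 4C = 26; 3A + B - 8C = -6.
Subtracting the first from the second: A + 6C = 22.
Subtracting the second from the third: A - 12C = -32.
Solving: C = 3, A = 4, then B = 6.
Therefore x_{20} = 80 + 6 + 3·1048576 = 3145814.

3145814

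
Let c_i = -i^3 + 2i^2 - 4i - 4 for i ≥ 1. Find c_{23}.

-11205

c_{23} = -1·23^3 + 2·23^2 - 4·23 - 4 = -11205.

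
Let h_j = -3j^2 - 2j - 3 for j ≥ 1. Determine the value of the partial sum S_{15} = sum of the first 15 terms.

Over j = 1..15: Σj = 120, Σj² = 1240.
Total = (-3)·1240 + (-2)·120 + (-3)·15 = -4005.

-4005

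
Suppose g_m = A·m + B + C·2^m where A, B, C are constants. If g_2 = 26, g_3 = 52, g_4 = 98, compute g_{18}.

Plug in m = 2, 3, 4: 2A + B + 4C = 26; 3A + B + 8C = 52; 4A + B + 16C = 98.
Subtracting the first from the second: A + 4C = 26.
Subtracting the second from the third: A + 8C = 46.
Solving: C = 5, A = 6, then B = -6.
So g_m = 6·m + (-6) + 5·2^m; at m=18 this is 1310822.

1310822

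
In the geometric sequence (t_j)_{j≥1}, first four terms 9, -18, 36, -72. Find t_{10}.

-4608

Common ratio r = -2.
t_j = 9·(-2)^(j-1).
t_{10} = 9·(-2)^9 = -4608.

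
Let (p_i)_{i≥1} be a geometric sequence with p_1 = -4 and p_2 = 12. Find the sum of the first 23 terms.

Common ratio r = -3.
p_i = (-4)·(-3)^(i-1).
S = (-4)·((-3)^23 - 1)/(-3 - 1) = (-4)·(-94143178827 - 1)/(-4) = -94143178828.

-94143178828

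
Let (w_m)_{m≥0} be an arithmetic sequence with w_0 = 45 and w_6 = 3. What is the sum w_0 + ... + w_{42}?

Common difference d = (3 - 45) / (6 - 0) = -7.
w_m = 45 + (m - 0)·(-7).
w_{42} = -249; S = 43·(45 + (-249))/2 = -4386.

-4386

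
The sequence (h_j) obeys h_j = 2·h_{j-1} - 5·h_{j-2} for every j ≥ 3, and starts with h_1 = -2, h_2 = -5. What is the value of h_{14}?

Step forward from the initial values:
h_3 = 0; h_4 = 25; h_5 = 50; …; h_{11} = 4200; h_{12} = -8975; h_{13} = -38950; h_{14} = -33025.

-33025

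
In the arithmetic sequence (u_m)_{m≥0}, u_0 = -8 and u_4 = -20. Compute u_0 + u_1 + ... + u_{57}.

-5423

Common difference d = (-20 - (-8)) / (4 - 0) = -3.
u_m = -8 + (m - 0)·(-3).
u_{57} = -179; S = 58·(-8 + (-179))/2 = -5423.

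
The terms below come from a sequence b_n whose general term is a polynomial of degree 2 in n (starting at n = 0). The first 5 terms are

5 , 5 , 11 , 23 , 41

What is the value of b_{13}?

1st diffs: 0, 6, 12, 18.
2nd diffs: 6, 6, 6 (constant).
Newton forward-difference form: b_n = 5 + 6·C(n,2).
At n = 13: n = 13, so b_{13} = 5 + 468 = 473.

473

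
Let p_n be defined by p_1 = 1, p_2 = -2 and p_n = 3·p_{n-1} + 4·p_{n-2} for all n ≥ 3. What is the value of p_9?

-13106

Iterate the recurrence:
p_3 = -2; p_4 = -14; p_5 = -50; p_6 = -206; p_7 = -818; p_8 = -3278; p_9 = -13106.
(Characteristic roots are 4 and -1.)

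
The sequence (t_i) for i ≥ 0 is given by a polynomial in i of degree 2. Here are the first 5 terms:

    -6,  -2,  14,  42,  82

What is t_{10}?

574

1st diffs: 4, 16, 28, 40.
2nd diffs: 12, 12, 12 (constant).
Newton forward-difference form: t_i = -6 + 4·C(i,1) + 12·C(i,2).
At i = 10: i = 10, so t_{10} = -6 + 40 + 540 = 574.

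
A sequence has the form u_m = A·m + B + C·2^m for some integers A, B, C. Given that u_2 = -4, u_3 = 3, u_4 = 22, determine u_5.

Plug in m = 2, 3, 4: 2A + B + 4C = -4; 3A + B + 8C = 3; 4A + B + 16C = 22.
Subtracting the first from the second: A + 4C = 7.
Subtracting the second from the third: A + 8C = 19.
Solving: C = 3, A = -5, then B = -6.
Hence u_5 = -5·5 + (-6) + 3·32 = 65.

65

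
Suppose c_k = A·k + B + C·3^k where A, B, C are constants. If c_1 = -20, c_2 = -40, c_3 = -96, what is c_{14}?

Write the equations: A + B + 3C = -20; 2A + B + 9C = -40; 3A + B + 27C = -96.
Subtracting the first from the second: A + 6C = -20.
Subtracting the second from the third: A + 18C = -56.
Solving: C = -3, A = -2, then B = -9.
Hence c_{14} = -2·14 + (-9) + (-3)·4782969 = -14348944.

-14348944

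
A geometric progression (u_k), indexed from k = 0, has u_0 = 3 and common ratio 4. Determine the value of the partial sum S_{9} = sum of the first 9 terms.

u_k = 3·4^(k-0).
S = 3·(4^9 - 1)/(4 - 1) = 3·(262144 - 1)/(3) = 262143.

262143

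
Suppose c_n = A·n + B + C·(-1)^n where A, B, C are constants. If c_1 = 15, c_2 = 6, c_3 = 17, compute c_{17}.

At n = 1, 2, 3: A + B - C = 15; 2A + B + C = 6; 3A + B - C = 17.
Subtracting the first from the second: A + 2C = -9.
Subtracting the second from the third: A - 2C = 11.
Solving: C = -5, A = 1, then B = 9.
So c_n = 1·n + 9 + (-5)·(-1)^n; at n=17 this is 31.

31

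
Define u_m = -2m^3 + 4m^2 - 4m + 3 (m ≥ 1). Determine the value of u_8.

-797

u_8 = -2·8^3 + 4·8^2 - 4·8 + 3 = -797.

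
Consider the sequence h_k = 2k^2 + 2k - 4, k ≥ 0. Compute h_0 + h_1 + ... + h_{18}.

4484

Over k = 0..18: Σk = 171, Σk² = 2109.
Total = (2)·2109 + (2)·171 + (-4)·19 = 4484.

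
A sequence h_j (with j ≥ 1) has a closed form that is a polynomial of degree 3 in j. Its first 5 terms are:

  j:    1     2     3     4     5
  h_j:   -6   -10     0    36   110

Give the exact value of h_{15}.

1st diffs: -4, 10, 36, 74.
2nd diffs: 14, 26, 38.
3rd diffs: 12, 12 (constant).
Newton forward-difference form: h_j = -6 + (-4)·C(j-1,1) + 14·C(j-1,2) + 12·C(j-1,3).
At j = 15: j-1 = 14, so h_{15} = -6 - 56 + 1274 + 4368 = 5580.

5580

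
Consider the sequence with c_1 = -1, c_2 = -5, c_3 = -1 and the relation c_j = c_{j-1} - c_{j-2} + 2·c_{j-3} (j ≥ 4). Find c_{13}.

Applying the relation repeatedly:
c_4 = 2; c_5 = -7; c_6 = -11; c_7 = 0; c_8 = -3; c_9 = -25; c_{10} = -22; c_{11} = -3; c_{12} = -31; c_{13} = -72.

-72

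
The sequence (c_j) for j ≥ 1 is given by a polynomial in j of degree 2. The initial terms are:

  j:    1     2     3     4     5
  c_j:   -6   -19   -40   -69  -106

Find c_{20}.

1st diffs: -13, -21, -29, -37.
2nd diffs: -8, -8, -8 (constant).
So c_j = -4j^2 - j - 1.
Evaluating at j = 20 gives c_{20} = -1621.

-1621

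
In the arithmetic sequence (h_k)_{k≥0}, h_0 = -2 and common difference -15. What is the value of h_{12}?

-182

h_k = -2 + (k - 0)·(-15).
h_{12} = -2 + 12·(-15) = -182.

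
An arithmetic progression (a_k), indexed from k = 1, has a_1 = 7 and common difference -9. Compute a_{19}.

a_k = 7 + (k - 1)·(-9).
a_{19} = 7 + 18·(-9) = -155.

-155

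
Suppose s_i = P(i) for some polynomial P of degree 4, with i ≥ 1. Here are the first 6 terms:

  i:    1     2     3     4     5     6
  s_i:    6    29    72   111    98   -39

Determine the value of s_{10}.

-4107

1st diffs: 23, 43, 39, -13, -137.
2nd diffs: 20, -4, -52, -124.
3rd diffs: -24, -48, -72.
4th diffs: -24, -24 (constant).
Newton forward-difference form: s_i = 6 + 23·C(i-1,1) + 20·C(i-1,2) + (-24)·C(i-1,3) + (-24)·C(i-1,4).
At i = 10: i-1 = 9, so s_{10} = 6 + 207 + 720 - 2016 - 3024 = -4107.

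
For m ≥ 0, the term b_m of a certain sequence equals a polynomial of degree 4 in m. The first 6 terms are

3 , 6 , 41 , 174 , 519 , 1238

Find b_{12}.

1st diffs: 3, 35, 133, 345, 719.
2nd diffs: 32, 98, 212, 374.
3rd diffs: 66, 114, 162.
4th diffs: 48, 48 (constant).
Newton forward-difference form: b_m = 3 + 3·C(m,1) + 32·C(m,2) + 66·C(m,3) + 48·C(m,4).
At m = 12: m = 12, so b_{12} = 3 + 36 + 2112 + 14520 + 23760 = 40431.

40431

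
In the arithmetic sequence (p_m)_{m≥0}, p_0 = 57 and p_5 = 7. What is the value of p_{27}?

-213

Common difference d = (7 - 57) / (5 - 0) = -10.
p_m = 57 + (m - 0)·(-10).
p_{27} = 57 + 27·(-10) = -213.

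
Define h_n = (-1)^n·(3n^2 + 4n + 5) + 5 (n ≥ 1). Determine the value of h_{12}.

490

(-1)^12 = 1; 3n^2 + 4n + 5 at n=12 is 485; so h_{12} = 490.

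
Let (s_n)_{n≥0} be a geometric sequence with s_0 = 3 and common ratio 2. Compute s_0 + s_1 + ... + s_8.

1533

s_n = 3·2^(n-0).
S = 3·(2^9 - 1)/(2 - 1) = 3·(512 - 1)/(1) = 1533.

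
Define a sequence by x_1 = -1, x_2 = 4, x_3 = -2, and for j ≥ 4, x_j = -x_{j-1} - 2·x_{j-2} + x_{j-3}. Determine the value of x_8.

55

x_4 = -7  x_5 = 15  x_6 = -3  x_7 = -34  x_8 = 55.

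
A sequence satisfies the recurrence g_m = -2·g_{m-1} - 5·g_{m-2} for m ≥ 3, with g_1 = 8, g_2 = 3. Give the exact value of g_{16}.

117337

Applying the relation repeatedly:
g_3 = -46;  g_4 = 77;  g_5 = 76;  …;  g_{13} = 37396;  g_{14} = 256623;  g_{15} = -700226;  g_{16} = 117337.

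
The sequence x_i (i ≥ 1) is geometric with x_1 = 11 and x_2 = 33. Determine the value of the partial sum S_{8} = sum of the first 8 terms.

36080

Common ratio r = 3.
x_i = 11·3^(i-1).
S = 11·(3^8 - 1)/(3 - 1) = 11·(6561 - 1)/(2) = 36080.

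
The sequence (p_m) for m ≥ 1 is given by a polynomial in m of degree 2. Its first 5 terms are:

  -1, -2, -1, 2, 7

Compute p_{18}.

254

1st diffs: -1, 1, 3, 5.
2nd diffs: 2, 2, 2 (constant).
Newton forward-difference form: p_m = -1 + (-1)·C(m-1,1) + 2·C(m-1,2).
At m = 18: m-1 = 17, so p_{18} = -1 - 17 + 272 = 254.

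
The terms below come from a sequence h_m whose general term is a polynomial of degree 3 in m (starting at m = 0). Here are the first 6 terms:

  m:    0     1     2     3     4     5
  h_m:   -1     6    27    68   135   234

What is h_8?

1st diffs: 7, 21, 41, 67, 99.
2nd diffs: 14, 20, 26, 32.
3rd diffs: 6, 6, 6 (constant).
So h_m = m^3 + 4m^2 + 2m - 1.
Evaluating at m = 8 gives h_8 = 783.

783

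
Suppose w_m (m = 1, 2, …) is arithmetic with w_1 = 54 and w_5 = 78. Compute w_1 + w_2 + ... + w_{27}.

Common difference d = (78 - 54) / (5 - 1) = 6.
w_m = 54 + (m - 1)·6.
w_{27} = 210; S = 27·(54 + 210)/2 = 3564.

3564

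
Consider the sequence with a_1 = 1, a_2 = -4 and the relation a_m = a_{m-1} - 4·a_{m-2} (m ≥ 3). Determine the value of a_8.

-184

a_3 = -8;  a_4 = 8;  a_5 = 40;  a_6 = 8;  a_7 = -152;  a_8 = -184.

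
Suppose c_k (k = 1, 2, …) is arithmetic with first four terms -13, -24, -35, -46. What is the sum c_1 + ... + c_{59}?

-19588

Common difference d = -11.
c_k = -13 + (k - 1)·(-11).
c_{59} = -651; S = 59·(-13 + (-651))/2 = -19588.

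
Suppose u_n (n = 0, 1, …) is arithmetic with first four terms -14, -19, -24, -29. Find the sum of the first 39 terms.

-4251

Common difference d = -5.
u_n = -14 + (n - 0)·(-5).
u_{38} = -204; S = 39·(-14 + (-204))/2 = -4251.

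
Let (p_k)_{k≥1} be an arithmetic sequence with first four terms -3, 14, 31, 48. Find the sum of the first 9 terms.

Common difference d = 17.
p_k = -3 + (k - 1)·17.
p_9 = 133; S = 9·(-3 + 133)/2 = 585.

585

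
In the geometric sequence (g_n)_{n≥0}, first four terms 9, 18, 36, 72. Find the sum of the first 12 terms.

36855

Common ratio r = 2.
g_n = 9·2^(n-0).
S = 9·(2^12 - 1)/(2 - 1) = 9·(4096 - 1)/(1) = 36855.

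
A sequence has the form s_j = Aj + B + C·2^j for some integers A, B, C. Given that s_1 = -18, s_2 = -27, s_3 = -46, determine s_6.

At j = 1, 2, 3: A + B + 2C = -18; 2A + B + 4C = -27; 3A + B + 8C = -46.
Subtracting the first from the second: A + 2C = -9.
Subtracting the second from the third: A + 4C = -19.
Solving: C = -5, A = 1, then B = -9.
So s_j = 1·j + (-9) + (-5)·2^j; at j=6 this is -323.

-323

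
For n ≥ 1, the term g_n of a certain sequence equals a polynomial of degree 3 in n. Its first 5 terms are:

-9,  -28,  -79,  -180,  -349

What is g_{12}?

1st diffs: -19, -51, -101, -169.
2nd diffs: -32, -50, -68.
3rd diffs: -18, -18 (constant).
Newton forward-difference form: g_n = -9 + (-19)·C(n-1,1) + (-32)·C(n-1,2) + (-18)·C(n-1,3).
At n = 12: n-1 = 11, so g_{12} = -9 - 209 - 1760 - 2970 = -4948.

-4948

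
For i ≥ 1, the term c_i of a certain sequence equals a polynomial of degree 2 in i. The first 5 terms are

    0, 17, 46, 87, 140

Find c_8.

1st diffs: 17, 29, 41, 53.
2nd diffs: 12, 12, 12 (constant).
So c_i = 6i^2 - i - 5.
Evaluating at i = 8 gives c_8 = 371.

371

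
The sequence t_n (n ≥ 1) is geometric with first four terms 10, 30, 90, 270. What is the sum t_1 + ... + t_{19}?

5811307330

Common ratio r = 3.
t_n = 10·3^(n-1).
S = 10·(3^19 - 1)/(3 - 1) = 10·(1162261467 - 1)/(2) = 5811307330.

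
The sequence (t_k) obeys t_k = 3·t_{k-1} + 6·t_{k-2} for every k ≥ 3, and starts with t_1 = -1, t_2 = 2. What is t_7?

t_3 = 0;  t_4 = 12;  t_5 = 36;  t_6 = 180;  t_7 = 756.

756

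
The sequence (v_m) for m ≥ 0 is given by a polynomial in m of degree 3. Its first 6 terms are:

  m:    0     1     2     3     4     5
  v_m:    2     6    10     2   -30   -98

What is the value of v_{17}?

1st diffs: 4, 4, -8, -32, -68.
2nd diffs: 0, -12, -24, -36.
3rd diffs: -12, -12, -12 (constant).
Newton forward-difference form: v_m = 2 + 4·C(m,1) + (-12)·C(m,3).
At m = 17: m = 17, so v_{17} = 2 + 68 - 8160 = -8090.

-8090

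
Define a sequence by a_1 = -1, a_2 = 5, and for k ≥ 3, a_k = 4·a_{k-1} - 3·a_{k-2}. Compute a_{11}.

Applying the relation repeatedly:
a_3 = 23; a_4 = 77; a_5 = 239; a_6 = 725; a_7 = 2183; a_8 = 6557; a_9 = 19679; a_{10} = 59045; a_{11} = 177143.
(Characteristic roots are 3 and 1.)

177143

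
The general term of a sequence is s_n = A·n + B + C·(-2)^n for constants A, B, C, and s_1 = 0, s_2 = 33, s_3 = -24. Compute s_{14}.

Plug in n = 1, 2, 3: A + B - 2C = 0; 2A + B + 4C = 33; 3A + B - 8C = -24.
Subtracting the first from the second: A + 6C = 33.
Subtracting the second from the third: A - 12C = -57.
Solving: C = 5, A = 3, then B = 7.
So s_n = 3·n + 7 + 5·(-2)^n; at n=14 this is 81969.

81969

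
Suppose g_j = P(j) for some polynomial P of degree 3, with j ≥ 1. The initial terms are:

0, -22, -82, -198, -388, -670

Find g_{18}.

-17782

1st diffs: -22, -60, -116, -190, -282.
2nd diffs: -38, -56, -74, -92.
3rd diffs: -18, -18, -18 (constant).
Newton forward-difference form: g_j = (-22)·C(j-1,1) + (-38)·C(j-1,2) + (-18)·C(j-1,3).
At j = 18: j-1 = 17, so g_{18} = -374 - 5168 - 12240 = -17782.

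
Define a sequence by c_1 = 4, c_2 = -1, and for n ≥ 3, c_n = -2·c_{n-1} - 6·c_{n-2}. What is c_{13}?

2048

Applying the relation repeatedly:
c_3 = -22  c_4 = 50  c_5 = 32  …  c_{10} = 4208  c_{11} = 24224  c_{12} = -73696  c_{13} = 2048.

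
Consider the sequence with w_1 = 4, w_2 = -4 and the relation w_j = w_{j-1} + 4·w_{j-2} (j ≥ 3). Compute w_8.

316

Applying the relation repeatedly:
w_3 = 12; w_4 = -4; w_5 = 44; w_6 = 28; w_7 = 204; w_8 = 316.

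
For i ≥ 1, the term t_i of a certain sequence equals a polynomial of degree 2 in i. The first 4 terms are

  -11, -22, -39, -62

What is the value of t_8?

1st diffs: -11, -17, -23.
2nd diffs: -6, -6 (constant).
So t_i = -3i^2 - 2i - 6.
Evaluating at i = 8 gives t_8 = -214.

-214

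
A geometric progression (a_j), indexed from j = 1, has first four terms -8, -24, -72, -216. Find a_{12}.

Common ratio r = 3.
a_j = (-8)·3^(j-1).
a_{12} = (-8)·3^11 = -1417176.

-1417176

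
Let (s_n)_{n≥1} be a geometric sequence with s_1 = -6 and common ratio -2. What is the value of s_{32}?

s_n = (-6)·(-2)^(n-1).
s_{32} = (-6)·(-2)^31 = 12884901888.

12884901888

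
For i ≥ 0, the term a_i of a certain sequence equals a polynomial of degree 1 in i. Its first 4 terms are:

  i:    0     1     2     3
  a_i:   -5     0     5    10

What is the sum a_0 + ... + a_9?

1st diffs: 5, 5, 5 (constant).
So a_i = 5i - 5.
Continuing: …, 15, 20, 25, 30, …, a_9 = 40.
Summing i = 0..9 (10 terms) gives 175.

175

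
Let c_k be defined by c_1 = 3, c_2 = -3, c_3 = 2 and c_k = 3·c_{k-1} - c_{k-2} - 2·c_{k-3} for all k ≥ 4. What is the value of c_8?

173

c_4 = 3  c_5 = 13  c_6 = 32  c_7 = 77  c_8 = 173.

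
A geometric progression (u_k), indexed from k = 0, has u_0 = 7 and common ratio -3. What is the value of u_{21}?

u_k = 7·(-3)^(k-0).
u_{21} = 7·(-3)^21 = -73222472421.

-73222472421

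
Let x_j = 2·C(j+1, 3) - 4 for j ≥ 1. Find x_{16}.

C(17, 3) = 680, so x_{16} = 1356.

1356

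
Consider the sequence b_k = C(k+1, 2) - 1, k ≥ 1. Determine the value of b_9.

C(10, 2) = 45, so b_9 = 44.

44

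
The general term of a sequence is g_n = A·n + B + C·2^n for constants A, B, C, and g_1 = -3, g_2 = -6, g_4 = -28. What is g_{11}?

At n = 1, 2, 4: A + B + 2C = -3; 2A + B + 4C = -6; 4A + B + 16C = -28.
Subtracting the first from the second: A + 2C = -3.
Subtracting the second from the third: 2A + 12C = -22.
Solving: C = -2, A = 1, then B = 0.
So g_n = 1·n + 0 + (-2)·2^n; at n=11 this is -4085.

-4085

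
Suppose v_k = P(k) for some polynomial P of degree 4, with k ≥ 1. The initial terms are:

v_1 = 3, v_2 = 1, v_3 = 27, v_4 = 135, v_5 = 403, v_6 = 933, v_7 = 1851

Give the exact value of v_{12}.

1st diffs: -2, 26, 108, 268, 530, 918.
2nd diffs: 28, 82, 160, 262, 388.
3rd diffs: 54, 78, 102, 126.
4th diffs: 24, 24, 24 (constant).
So v_k = k^4 - k^3 - 5k^2 + 5k + 3.
Evaluating at k = 12 gives v_{12} = 18351.

18351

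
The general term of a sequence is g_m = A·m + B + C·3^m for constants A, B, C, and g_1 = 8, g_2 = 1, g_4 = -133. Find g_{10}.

At m = 1, 2, 4: A + B + 3C = 8; 2A + B + 9C = 1; 4A + B + 81C = -133.
Subtracting the first from the second: A + 6C = -7.
Subtracting the second from the third: 2A + 72C = -134.
Solving: C = -2, A = 5, then B = 9.
Therefore g_{10} = 50 + 9 + (-2)·59049 = -118039.

-118039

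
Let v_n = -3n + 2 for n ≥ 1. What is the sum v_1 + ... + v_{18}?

-477

Over n = 1..18: Σn = 171.
Total = (-3)·171 + (2)·18 = -477.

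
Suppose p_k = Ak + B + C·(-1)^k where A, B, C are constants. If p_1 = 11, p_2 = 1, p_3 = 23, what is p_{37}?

Plug in k = 1, 2, 3: A + B - C = 11; 2A + B + C = 1; 3A + B - C = 23.
Subtracting the first from the second: A + 2C = -10.
Subtracting the second from the third: A - 2C = 22.
Solving: C = -8, A = 6, then B = -3.
Hence p_{37} = 6·37 + (-3) + (-8)·(-1) = 227.

227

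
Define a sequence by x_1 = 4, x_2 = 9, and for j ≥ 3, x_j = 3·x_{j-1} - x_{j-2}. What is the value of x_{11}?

Step forward from the initial values:
x_3 = 23  x_4 = 60  x_5 = 157  x_6 = 411  x_7 = 1076  x_8 = 2817  x_9 = 7375  x_{10} = 19308  x_{11} = 50549.

50549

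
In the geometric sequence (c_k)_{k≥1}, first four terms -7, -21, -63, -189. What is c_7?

Common ratio r = 3.
c_k = (-7)·3^(k-1).
c_7 = (-7)·3^6 = -5103.

-5103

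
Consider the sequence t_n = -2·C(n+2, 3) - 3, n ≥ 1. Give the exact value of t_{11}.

C(13, 3) = 286, so t_{11} = -575.

-575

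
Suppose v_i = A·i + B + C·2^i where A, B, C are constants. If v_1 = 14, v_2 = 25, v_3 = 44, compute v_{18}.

1048633

Write the equations: A + B + 2C = 14; 2A + B + 4C = 25; 3A + B + 8C = 44.
Subtracting the first from the second: A + 2C = 11.
Subtracting the second from the third: A + 4C = 19.
Solving: C = 4, A = 3, then B = 3.
So v_i = 3·i + 3 + 4·2^i; at i=18 this is 1048633.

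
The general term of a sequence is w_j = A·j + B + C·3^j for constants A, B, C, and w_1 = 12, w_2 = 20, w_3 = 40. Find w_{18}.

At j = 1, 2, 3: A + B + 3C = 12; 2A + B + 9C = 20; 3A + B + 27C = 40.
Subtracting the first from the second: A + 6C = 8.
Subtracting the second from the third: A + 18C = 20.
Solving: C = 1, A = 2, then B = 7.
So w_j = 2·j + 7 + 1·3^j; at j=18 this is 387420532.

387420532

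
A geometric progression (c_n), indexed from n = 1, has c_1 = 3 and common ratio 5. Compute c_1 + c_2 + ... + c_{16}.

114440917968

c_n = 3·5^(n-1).
S = 3·(5^16 - 1)/(5 - 1) = 3·(152587890625 - 1)/(4) = 114440917968.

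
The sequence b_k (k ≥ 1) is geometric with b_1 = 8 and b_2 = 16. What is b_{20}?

4194304

Common ratio r = 2.
b_k = 8·2^(k-1).
b_{20} = 8·2^19 = 4194304.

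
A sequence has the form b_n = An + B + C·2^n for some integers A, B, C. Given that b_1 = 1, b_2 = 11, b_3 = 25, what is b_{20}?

2097263

Plug in n = 1, 2, 3: A + B + 2C = 1; 2A + B + 4C = 11; 3A + B + 8C = 25.
Subtracting the first from the second: A + 2C = 10.
Subtracting the second from the third: A + 4C = 14.
Solving: C = 2, A = 6, then B = -9.
So b_n = 6·n + (-9) + 2·2^n; at n=20 this is 2097263.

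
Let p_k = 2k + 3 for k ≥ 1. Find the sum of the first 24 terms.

672

Over k = 1..24: Σk = 300.
Total = (2)·300 + (3)·24 = 672.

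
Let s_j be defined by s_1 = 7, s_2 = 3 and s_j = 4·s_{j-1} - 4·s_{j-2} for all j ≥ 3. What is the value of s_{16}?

-2473984

Compute successive terms:
s_3 = -16; s_4 = -76; s_5 = -240; …; s_{13} = -241664; s_{14} = -528384; s_{15} = -1146880; s_{16} = -2473984.
(Characteristic roots are 2 and 2.)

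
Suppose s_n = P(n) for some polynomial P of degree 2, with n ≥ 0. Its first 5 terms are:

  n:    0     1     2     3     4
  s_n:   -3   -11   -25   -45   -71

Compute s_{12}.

1st diffs: -8, -14, -20, -26.
2nd diffs: -6, -6, -6 (constant).
Newton forward-difference form: s_n = -3 + (-8)·C(n,1) + (-6)·C(n,2).
At n = 12: n = 12, so s_{12} = -3 - 96 - 396 = -495.

-495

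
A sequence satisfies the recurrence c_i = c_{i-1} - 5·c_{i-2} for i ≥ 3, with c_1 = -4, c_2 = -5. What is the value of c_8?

Compute successive terms:
c_3 = 15  c_4 = 40  c_5 = -35  c_6 = -235  c_7 = -60  c_8 = 1115.

1115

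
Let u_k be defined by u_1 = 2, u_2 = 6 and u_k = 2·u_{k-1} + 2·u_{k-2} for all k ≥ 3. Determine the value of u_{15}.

2781184

Compute successive terms:
u_3 = 16;  u_4 = 44;  u_5 = 120;  …;  u_{12} = 136384;  u_{13} = 372608;  u_{14} = 1017984;  u_{15} = 2781184.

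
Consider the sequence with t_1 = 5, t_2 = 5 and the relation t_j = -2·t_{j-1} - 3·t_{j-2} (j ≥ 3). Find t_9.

Iterate the recurrence:
t_3 = -25  t_4 = 35  t_5 = 5  t_6 = -115  t_7 = 215  t_8 = -85  t_9 = -475.

-475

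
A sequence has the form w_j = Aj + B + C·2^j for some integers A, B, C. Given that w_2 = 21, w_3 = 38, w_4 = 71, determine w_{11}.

The three given values yield: 2A + B + 4C = 21; 3A + B + 8C = 38; 4A + B + 16C = 71.
Subtracting the first from the second: A + 4C = 17.
Subtracting the second from the third: A + 8C = 33.
Solving: C = 4, A = 1, then B = 3.
So w_j = 1·j + 3 + 4·2^j; at j=11 this is 8206.

8206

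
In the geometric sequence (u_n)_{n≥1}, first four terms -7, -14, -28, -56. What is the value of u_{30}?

Common ratio r = 2.
u_n = (-7)·2^(n-1).
u_{30} = (-7)·2^29 = -3758096384.

-3758096384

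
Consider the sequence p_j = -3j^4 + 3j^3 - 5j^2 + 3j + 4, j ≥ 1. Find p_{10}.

p_{10} = -3·10^4 + 3·10^3 - 5·10^2 + 3·10 + 4 = -27466.

-27466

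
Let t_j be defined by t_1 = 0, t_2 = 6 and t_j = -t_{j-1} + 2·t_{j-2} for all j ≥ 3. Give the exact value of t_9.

-510

t_3 = -6; t_4 = 18; t_5 = -30; t_6 = 66; t_7 = -126; t_8 = 258; t_9 = -510.
(Characteristic roots are 1 and -2.)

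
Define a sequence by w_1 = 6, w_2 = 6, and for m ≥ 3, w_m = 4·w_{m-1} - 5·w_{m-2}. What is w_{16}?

w_3 = -6;  w_4 = -54;  w_5 = -186;  …;  w_{13} = 132294;  w_{14} = 255846;  w_{15} = 361914;  w_{16} = 168426.

168426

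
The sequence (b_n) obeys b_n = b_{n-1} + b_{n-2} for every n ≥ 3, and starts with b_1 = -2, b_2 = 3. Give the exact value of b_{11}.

97

Applying the relation repeatedly:
b_3 = 1; b_4 = 4; b_5 = 5; b_6 = 9; b_7 = 14; b_8 = 23; b_9 = 37; b_{10} = 60; b_{11} = 97.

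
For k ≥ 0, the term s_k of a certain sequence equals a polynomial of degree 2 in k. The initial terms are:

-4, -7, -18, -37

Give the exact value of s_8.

1st diffs: -3, -11, -19.
2nd diffs: -8, -8 (constant).
Newton forward-difference form: s_k = -4 + (-3)·C(k,1) + (-8)·C(k,2).
At k = 8: k = 8, so s_8 = -4 - 24 - 224 = -252.

-252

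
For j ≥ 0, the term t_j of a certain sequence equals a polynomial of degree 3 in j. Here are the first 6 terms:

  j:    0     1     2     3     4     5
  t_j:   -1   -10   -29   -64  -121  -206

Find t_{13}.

-2614

1st diffs: -9, -19, -35, -57, -85.
2nd diffs: -10, -16, -22, -28.
3rd diffs: -6, -6, -6 (constant).
Newton forward-difference form: t_j = -1 + (-9)·C(j,1) + (-10)·C(j,2) + (-6)·C(j,3).
At j = 13: j = 13, so t_{13} = -1 - 117 - 780 - 1716 = -2614.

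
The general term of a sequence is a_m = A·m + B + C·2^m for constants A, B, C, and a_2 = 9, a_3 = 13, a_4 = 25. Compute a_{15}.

Write the equations: 2A + B + 4C = 9; 3A + B + 8C = 13; 4A + B + 16C = 25.
Subtracting the first from the second: A + 4C = 4.
Subtracting the second from the third: A + 8C = 12.
Solving: C = 2, A = -4, then B = 9.
So a_m = -4·m + 9 + 2·2^m; at m=15 this is 65485.

65485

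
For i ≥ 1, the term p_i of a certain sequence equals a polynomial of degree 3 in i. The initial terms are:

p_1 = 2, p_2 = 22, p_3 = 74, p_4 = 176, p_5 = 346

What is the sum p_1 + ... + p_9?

1st diffs: 20, 52, 102, 170.
2nd diffs: 32, 50, 68.
3rd diffs: 18, 18 (constant).
Newton forward-difference form: p_i = 2 + 20·C(i-1,1) + 32·C(i-1,2) + 18·C(i-1,3).
Continuing: 602, 962, 1444, 2066.
Summing i = 1..9 (9 terms) gives 5694.

5694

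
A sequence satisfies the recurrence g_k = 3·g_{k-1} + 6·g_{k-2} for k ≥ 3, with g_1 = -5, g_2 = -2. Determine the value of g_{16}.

-6293136240

g_3 = -36  g_4 = -120  g_5 = -576  …  g_{13} = -75291120  g_{14} = -329193072  g_{15} = -1439325936  g_{16} = -6293136240.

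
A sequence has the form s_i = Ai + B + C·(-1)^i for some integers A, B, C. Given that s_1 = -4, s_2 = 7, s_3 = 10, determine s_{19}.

122

At i = 1, 2, 3: A + B - C = -4; 2A + B + C = 7; 3A + B - C = 10.
Subtracting the first from the second: A + 2C = 11.
Subtracting the second from the third: A - 2C = 3.
Solving: C = 2, A = 7, then B = -9.
Therefore s_{19} = 133 + (-9) + 2·(-1) = 122.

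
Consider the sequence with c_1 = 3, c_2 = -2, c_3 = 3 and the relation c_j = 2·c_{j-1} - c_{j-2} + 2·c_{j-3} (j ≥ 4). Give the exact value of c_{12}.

Compute successive terms:
c_4 = 14  c_5 = 21  c_6 = 34  c_7 = 75  c_8 = 158  c_9 = 309  c_{10} = 610  c_{11} = 1227  c_{12} = 2462.

2462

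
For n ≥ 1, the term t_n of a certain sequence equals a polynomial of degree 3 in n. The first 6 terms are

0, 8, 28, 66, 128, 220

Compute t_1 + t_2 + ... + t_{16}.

1st diffs: 8, 20, 38, 62, 92.
2nd diffs: 12, 18, 24, 30.
3rd diffs: 6, 6, 6 (constant).
Newton forward-difference form: t_n = 8·C(n-1,1) + 12·C(n-1,2) + 6·C(n-1,3).
Continuing: …, 348, 518, 736, 1008, …, t_{16} = 4110.
Summing n = 1..16 (16 terms) gives 18600.

18600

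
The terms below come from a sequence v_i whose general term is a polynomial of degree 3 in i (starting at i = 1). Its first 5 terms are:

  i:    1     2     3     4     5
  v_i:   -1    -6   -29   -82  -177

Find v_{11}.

-2301

1st diffs: -5, -23, -53, -95.
2nd diffs: -18, -30, -42.
3rd diffs: -12, -12 (constant).
So v_i = -2i^3 + 3i^2 - 2.
Evaluating at i = 11 gives v_{11} = -2301.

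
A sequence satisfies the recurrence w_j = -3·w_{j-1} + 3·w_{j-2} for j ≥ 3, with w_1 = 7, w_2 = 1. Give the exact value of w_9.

w_3 = 18;  w_4 = -51;  w_5 = 207;  w_6 = -774;  w_7 = 2943;  w_8 = -11151;  w_9 = 42282.

42282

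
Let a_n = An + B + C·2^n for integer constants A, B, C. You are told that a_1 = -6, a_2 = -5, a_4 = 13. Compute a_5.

42

The three given values yield: A + B + 2C = -6; 2A + B + 4C = -5; 4A + B + 16C = 13.
Subtracting the first from the second: A + 2C = 1.
Subtracting the second from the third: 2A + 12C = 18.
Solving: C = 2, A = -3, then B = -7.
Therefore a_5 = -15 + (-7) + 2·32 = 42.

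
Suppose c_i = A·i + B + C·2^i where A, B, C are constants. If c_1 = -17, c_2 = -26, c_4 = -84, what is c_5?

-163

At i = 1, 2, 4: A + B + 2C = -17; 2A + B + 4C = -26; 4A + B + 16C = -84.
Subtracting the first from the second: A + 2C = -9.
Subtracting the second from the third: 2A + 12C = -58.
Solving: C = -5, A = 1, then B = -8.
So c_i = 1·i + (-8) + (-5)·2^i; at i=5 this is -163.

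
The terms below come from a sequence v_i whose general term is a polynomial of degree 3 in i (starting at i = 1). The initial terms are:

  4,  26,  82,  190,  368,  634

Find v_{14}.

8090

1st diffs: 22, 56, 108, 178, 266.
2nd diffs: 34, 52, 70, 88.
3rd diffs: 18, 18, 18 (constant).
So v_i = 3i^3 - i^2 + 4i - 2.
Evaluating at i = 14 gives v_{14} = 8090.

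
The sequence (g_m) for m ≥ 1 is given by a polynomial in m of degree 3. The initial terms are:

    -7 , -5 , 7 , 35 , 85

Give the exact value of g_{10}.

875

1st diffs: 2, 12, 28, 50.
2nd diffs: 10, 16, 22.
3rd diffs: 6, 6 (constant).
Newton forward-difference form: g_m = -7 + 2·C(m-1,1) + 10·C(m-1,2) + 6·C(m-1,3).
At m = 10: m-1 = 9, so g_{10} = -7 + 18 + 360 + 504 = 875.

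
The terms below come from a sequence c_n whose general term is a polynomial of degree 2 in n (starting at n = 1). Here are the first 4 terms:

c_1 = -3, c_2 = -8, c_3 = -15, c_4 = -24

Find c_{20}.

-440

1st diffs: -5, -7, -9.
2nd diffs: -2, -2 (constant).
Newton forward-difference form: c_n = -3 + (-5)·C(n-1,1) + (-2)·C(n-1,2).
At n = 20: n-1 = 19, so c_{20} = -3 - 95 - 342 = -440.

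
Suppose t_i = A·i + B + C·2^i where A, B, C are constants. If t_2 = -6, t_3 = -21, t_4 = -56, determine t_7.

Write the equations: 2A + B + 4C = -6; 3A + B + 8C = -21; 4A + B + 16C = -56.
Subtracting the first from the second: A + 4C = -15.
Subtracting the second from the third: A + 8C = -35.
Solving: C = -5, A = 5, then B = 4.
Therefore t_7 = 35 + 4 + (-5)·128 = -601.

-601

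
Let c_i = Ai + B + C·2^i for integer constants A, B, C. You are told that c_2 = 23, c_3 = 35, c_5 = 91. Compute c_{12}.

8247

At i = 2, 3, 5: 2A + B + 4C = 23; 3A + B + 8C = 35; 5A + B + 32C = 91.
Subtracting the first from the second: A + 4C = 12.
Subtracting the second from the third: 2A + 24C = 56.
Solving: C = 2, A = 4, then B = 7.
So c_i = 4·i + 7 + 2·2^i; at i=12 this is 8247.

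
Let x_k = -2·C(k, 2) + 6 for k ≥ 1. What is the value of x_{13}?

-150

C(13, 2) = 78, so x_{13} = -150.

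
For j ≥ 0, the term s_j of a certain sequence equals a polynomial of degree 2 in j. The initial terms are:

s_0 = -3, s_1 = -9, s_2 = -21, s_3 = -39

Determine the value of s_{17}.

-921

1st diffs: -6, -12, -18.
2nd diffs: -6, -6 (constant).
Newton forward-difference form: s_j = -3 + (-6)·C(j,1) + (-6)·C(j,2).
At j = 17: j = 17, so s_{17} = -3 - 102 - 816 = -921.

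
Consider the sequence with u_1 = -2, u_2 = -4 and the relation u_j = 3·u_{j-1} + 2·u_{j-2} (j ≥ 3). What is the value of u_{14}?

-18434056

Applying the relation repeatedly:
u_3 = -16; u_4 = -56; u_5 = -200; …; u_{11} = -408040; u_{12} = -1453256; u_{13} = -5175848; u_{14} = -18434056.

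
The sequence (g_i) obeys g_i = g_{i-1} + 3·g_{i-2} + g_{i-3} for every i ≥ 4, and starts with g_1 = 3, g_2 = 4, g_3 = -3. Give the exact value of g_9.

Compute successive terms:
g_4 = 12  g_5 = 7  g_6 = 40  g_7 = 73  g_8 = 200  g_9 = 459.

459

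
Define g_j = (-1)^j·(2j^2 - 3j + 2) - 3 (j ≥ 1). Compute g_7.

(-1)^7 = -1; 2j^2 - 3j + 2 at j=7 is 79; so g_7 = -82.

-82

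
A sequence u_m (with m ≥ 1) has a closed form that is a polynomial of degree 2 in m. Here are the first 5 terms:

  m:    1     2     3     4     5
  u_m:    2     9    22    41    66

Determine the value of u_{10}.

1st diffs: 7, 13, 19, 25.
2nd diffs: 6, 6, 6 (constant).
Newton forward-difference form: u_m = 2 + 7·C(m-1,1) + 6·C(m-1,2).
At m = 10: m-1 = 9, so u_{10} = 2 + 63 + 216 = 281.

281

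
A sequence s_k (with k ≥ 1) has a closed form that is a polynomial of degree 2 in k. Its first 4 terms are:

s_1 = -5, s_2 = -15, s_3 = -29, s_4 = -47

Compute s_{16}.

-575

1st diffs: -10, -14, -18.
2nd diffs: -4, -4 (constant).
So s_k = -2k^2 - 4k + 1.
Evaluating at k = 16 gives s_{16} = -575.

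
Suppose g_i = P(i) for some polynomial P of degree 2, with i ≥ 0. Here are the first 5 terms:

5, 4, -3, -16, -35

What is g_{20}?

-1155

1st diffs: -1, -7, -13, -19.
2nd diffs: -6, -6, -6 (constant).
Newton forward-difference form: g_i = 5 + (-1)·C(i,1) + (-6)·C(i,2).
At i = 20: i = 20, so g_{20} = 5 - 20 - 1140 = -1155.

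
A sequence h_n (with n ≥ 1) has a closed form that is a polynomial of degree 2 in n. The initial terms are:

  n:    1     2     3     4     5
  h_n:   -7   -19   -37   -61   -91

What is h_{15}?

-721

1st diffs: -12, -18, -24, -30.
2nd diffs: -6, -6, -6 (constant).
Newton forward-difference form: h_n = -7 + (-12)·C(n-1,1) + (-6)·C(n-1,2).
At n = 15: n-1 = 14, so h_{15} = -7 - 168 - 546 = -721.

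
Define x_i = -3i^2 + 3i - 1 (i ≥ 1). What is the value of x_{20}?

-1141

x_{20} = -3·20^2 + 3·20 - 1 = -1141.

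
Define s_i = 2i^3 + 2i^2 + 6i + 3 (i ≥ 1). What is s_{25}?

32653

s_{25} = 2·25^3 + 2·25^2 + 6·25 + 3 = 32653.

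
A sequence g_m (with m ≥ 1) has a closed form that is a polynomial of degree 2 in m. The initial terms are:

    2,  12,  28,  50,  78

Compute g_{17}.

882

1st diffs: 10, 16, 22, 28.
2nd diffs: 6, 6, 6 (constant).
Newton forward-difference form: g_m = 2 + 10·C(m-1,1) + 6·C(m-1,2).
At m = 17: m-1 = 16, so g_{17} = 2 + 160 + 720 = 882.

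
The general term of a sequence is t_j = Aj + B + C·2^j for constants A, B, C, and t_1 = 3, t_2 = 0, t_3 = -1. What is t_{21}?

2097053

Plug in j = 1, 2, 3: A + B + 2C = 3; 2A + B + 4C = 0; 3A + B + 8C = -1.
Subtracting the first from the second: A + 2C = -3.
Subtracting the second from the third: A + 4C = -1.
Solving: C = 1, A = -5, then B = 6.
Hence t_{21} = -5·21 + 6 + 1·2097152 = 2097053.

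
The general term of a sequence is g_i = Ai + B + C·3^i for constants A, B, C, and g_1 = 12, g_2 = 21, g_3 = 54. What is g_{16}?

The three given values yield: A + B + 3C = 12; 2A + B + 9C = 21; 3A + B + 27C = 54.
Subtracting the first from the second: A + 6C = 9.
Subtracting the second from the third: A + 18C = 33.
Solving: C = 2, A = -3, then B = 9.
So g_i = -3·i + 9 + 2·3^i; at i=16 this is 86093403.

86093403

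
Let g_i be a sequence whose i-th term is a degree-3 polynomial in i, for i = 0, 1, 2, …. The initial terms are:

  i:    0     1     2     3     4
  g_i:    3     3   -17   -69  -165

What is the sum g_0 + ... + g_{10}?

1st diffs: 0, -20, -52, -96.
2nd diffs: -20, -32, -44.
3rd diffs: -12, -12 (constant).
Newton forward-difference form: g_i = 3 + (-20)·C(i,2) + (-12)·C(i,3).
Continuing: …, -317, -537, -837, -1229, …, g_{10} = -2337.
Summing i = 0..10 (11 terms) gives -7227.

-7227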